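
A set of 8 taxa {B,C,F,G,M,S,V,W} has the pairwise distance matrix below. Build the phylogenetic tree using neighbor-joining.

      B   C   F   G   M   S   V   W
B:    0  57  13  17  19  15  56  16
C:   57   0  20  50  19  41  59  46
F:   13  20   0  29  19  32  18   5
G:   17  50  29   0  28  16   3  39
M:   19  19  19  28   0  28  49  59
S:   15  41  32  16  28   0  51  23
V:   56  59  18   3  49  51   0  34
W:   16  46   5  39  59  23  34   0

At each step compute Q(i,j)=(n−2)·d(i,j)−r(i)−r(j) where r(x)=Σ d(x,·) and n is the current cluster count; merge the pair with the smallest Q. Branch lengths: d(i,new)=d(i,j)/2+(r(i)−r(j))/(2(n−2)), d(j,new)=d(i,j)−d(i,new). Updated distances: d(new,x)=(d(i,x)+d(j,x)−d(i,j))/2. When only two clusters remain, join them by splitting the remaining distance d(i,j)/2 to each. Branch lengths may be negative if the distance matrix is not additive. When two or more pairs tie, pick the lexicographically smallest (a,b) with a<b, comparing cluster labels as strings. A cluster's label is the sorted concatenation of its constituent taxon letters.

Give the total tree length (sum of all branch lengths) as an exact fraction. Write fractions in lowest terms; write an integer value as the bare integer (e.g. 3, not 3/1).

1. join G+V (d=3, Q=-434) ⇒ GV; edges |G|=-35/6, |V|=53/6
  updated: d(B,GV)=35, d(C,GV)=53, d(F,GV)=22, d(GV,M)=37, d(GV,S)=32, d(GV,W)=35
2. join C+M (d=19, Q=-322) ⇒ CM; edges |C|=15, |M|=4
  updated: d(B,CM)=57/2, d(CM,F)=10, d(CM,GV)=71/2, d(CM,S)=25, d(CM,W)=43
3. join CM+F (d=10, Q=-184) ⇒ CFM; edges |CM|=25/2, |F|=-5/2
  updated: d(B,CFM)=63/4, d(CFM,GV)=95/4, d(CFM,S)=47/2, d(CFM,W)=19
4. join CFM+GV (d=95/4, Q=-273/2) ⇒ CFGMV; edges |CFM|=55/12, |GV|=115/6
  updated: d(B,CFGMV)=27/2, d(CFGMV,S)=127/8, d(CFGMV,W)=121/8
5. join B+S (d=15, Q=-547/8) ⇒ BS; edges |B|=165/32, |S|=315/32
  updated: d(BS,CFGMV)=115/16, d(BS,W)=12
6. join BS+CFGMV (d=115/16, Q=-549/16) ⇒ BCFGMSV; edges |BS|=65/32, |CFGMV|=165/32
  updated: d(BCFGMSV,W)=319/32
7. join BCFGMSV+W (d=319/32) ⇒ BCFGMSVW; edges |BCFGMSV|=319/64, |W|=319/64
final tree: (((B:165/32,S:315/32):65/32,(((C:15,M:4):25/2,F:-5/2):55/12,(G:-35/6,V:53/6):115/6):165/32):319/64,W:319/64)
total length: 2813/32

2813/32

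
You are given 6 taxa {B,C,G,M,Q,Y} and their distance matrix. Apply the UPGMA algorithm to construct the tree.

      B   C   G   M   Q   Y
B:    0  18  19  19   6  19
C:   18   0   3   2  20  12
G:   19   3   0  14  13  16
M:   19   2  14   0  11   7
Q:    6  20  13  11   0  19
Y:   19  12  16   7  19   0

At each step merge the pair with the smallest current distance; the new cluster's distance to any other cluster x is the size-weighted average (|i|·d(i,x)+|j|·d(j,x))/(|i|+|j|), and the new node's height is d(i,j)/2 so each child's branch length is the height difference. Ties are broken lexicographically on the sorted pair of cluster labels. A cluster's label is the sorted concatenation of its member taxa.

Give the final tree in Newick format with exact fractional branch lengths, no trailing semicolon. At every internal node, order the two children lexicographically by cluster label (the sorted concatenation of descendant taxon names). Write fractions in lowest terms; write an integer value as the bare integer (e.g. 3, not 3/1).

((B:3,Q:3):45/8,(((C:1,M:1):13/4,G:17/4):19/12,Y:35/6):67/24)

step 1: merge (C,M) at d=2; branch lengths C→1, M→1; new cluster CM
  updated: d(B,CM)=37/2, d(CM,G)=17/2, d(CM,Q)=31/2, d(CM,Y)=19/2
step 2: merge (B,Q) at d=6; branch lengths B→3, Q→3; new cluster BQ
  updated: d(BQ,CM)=17, d(BQ,G)=16, d(BQ,Y)=19
step 3: merge (CM,G) at d=17/2; branch lengths CM→13/4, G→17/4; new cluster CGM
  updated: d(BQ,CGM)=50/3, d(CGM,Y)=35/3
step 4: merge (CGM,Y) at d=35/3; branch lengths CGM→19/12, Y→35/6; new cluster CGMY
  updated: d(BQ,CGMY)=69/4
step 5: merge (BQ,CGMY) at d=69/4; branch lengths BQ→45/8, CGMY→67/24; new cluster BCGMQY
final tree: ((B:3,Q:3):45/8,(((C:1,M:1):13/4,G:17/4):19/12,Y:35/6):67/24)
total length: 94/3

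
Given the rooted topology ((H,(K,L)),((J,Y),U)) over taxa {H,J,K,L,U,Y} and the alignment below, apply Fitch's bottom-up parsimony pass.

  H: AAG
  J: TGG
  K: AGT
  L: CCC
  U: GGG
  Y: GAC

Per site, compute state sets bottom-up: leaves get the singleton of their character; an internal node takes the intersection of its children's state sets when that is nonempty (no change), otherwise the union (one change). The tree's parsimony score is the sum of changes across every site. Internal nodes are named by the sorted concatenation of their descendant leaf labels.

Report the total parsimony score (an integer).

9

site 0, node KL: K={A} ∪ L={C} → {A,C} (+1)
site 0, node HKL: H={A} ∩ KL={A,C} → {A} (+0)
site 0, node JY: J={T} ∪ Y={G} → {G,T} (+1)
site 0, node JUY: JY={G,T} ∩ U={G} → {G} (+0)
site 0, node HJKLUY: HKL={A} ∪ JUY={G} → {A,G} (+1)
site 1, node KL: K={G} ∪ L={C} → {C,G} (+1)
site 1, node HKL: H={A} ∪ KL={C,G} → {A,C,G} (+1)
site 1, node JY: J={G} ∪ Y={A} → {A,G} (+1)
site 1, node JUY: JY={A,G} ∩ U={G} → {G} (+0)
site 1, node HJKLUY: HKL={A,C,G} ∩ JUY={G} → {G} (+0)
site 2, node KL: K={T} ∪ L={C} → {C,T} (+1)
site 2, node HKL: H={G} ∪ KL={C,T} → {C,G,T} (+1)
site 2, node JY: J={G} ∪ Y={C} → {C,G} (+1)
site 2, node JUY: JY={C,G} ∩ U={G} → {G} (+0)
site 2, node HJKLUY: HKL={C,G,T} ∩ JUY={G} → {G} (+0)
per-site changes: [3, 3, 3]; total = 9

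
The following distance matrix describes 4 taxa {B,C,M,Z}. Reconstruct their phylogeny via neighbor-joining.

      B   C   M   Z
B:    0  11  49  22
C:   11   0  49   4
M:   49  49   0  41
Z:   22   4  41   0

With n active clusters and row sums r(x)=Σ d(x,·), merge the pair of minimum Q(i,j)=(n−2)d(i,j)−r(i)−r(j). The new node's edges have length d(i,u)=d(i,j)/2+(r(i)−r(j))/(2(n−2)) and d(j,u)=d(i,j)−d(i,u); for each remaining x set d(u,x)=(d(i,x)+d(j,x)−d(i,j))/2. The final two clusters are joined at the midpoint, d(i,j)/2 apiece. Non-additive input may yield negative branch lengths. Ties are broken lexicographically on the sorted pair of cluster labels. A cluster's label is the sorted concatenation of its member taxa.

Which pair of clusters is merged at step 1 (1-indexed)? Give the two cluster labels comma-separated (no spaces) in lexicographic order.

step 1: merge (B,C) at d=11, Q=-124; branch lengths B→10, C→1; new cluster BC
  updated: d(BC,M)=87/2, d(BC,Z)=15/2
step 2: merge (BC,M) at d=87/2, Q=-92; branch lengths BC→5, M→77/2; new cluster BCM
  updated: d(BCM,Z)=5/2
step 3: merge (BCM,Z) at d=5/2; branch lengths BCM→5/4, Z→5/4; new cluster BCMZ
final tree: (((B:10,C:1):5,M:77/2):5/4,Z:5/4)
total length: 57

B,C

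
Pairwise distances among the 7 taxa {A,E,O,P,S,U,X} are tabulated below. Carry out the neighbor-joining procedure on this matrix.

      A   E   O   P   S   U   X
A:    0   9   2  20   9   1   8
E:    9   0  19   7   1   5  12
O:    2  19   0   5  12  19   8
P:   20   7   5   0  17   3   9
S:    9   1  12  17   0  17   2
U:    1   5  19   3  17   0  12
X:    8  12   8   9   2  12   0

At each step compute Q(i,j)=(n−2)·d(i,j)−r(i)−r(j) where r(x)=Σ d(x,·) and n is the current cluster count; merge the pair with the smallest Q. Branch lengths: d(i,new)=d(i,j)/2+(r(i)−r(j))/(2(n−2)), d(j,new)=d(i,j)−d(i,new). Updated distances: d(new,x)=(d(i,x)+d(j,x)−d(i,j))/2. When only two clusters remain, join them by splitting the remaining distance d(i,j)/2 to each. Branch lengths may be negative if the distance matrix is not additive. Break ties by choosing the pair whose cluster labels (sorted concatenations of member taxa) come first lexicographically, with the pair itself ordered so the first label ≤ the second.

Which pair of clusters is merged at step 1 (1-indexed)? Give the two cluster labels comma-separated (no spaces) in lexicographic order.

E,S

step 1: merge (E,S) at d=1, Q=-106; branch lengths E→0, S→1; new cluster ES
  updated: d(A,ES)=17/2, d(ES,O)=15, d(ES,P)=23/2, d(ES,U)=21/2, d(ES,X)=13/2
step 2: merge (P,U) at d=3, Q=-82; branch lengths P→15/8, U→9/8; new cluster PU
  updated: d(A,PU)=9, d(ES,PU)=19/2, d(O,PU)=21/2, d(PU,X)=9
step 3: merge (A,O) at d=2, Q=-57; branch lengths A→-1/3, O→7/3; new cluster AO
  updated: d(AO,ES)=43/4, d(AO,PU)=35/4, d(AO,X)=7
step 4: merge (AO,PU) at d=35/4, Q=-145/4; branch lengths AO→67/16, PU→73/16; new cluster AOPU
  updated: d(AOPU,ES)=23/4, d(AOPU,X)=29/8
step 5: merge (AOPU,ES) at d=23/4, Q=-127/8; branch lengths AOPU→23/16, ES→69/16; new cluster AEOPSU
  updated: d(AEOPSU,X)=35/16
step 6: merge (AEOPSU,X) at d=35/16; branch lengths AEOPSU→35/32, X→35/32; new cluster AEOPSUX
final tree: ((((A:-1/3,O:7/3):67/16,(P:15/8,U:9/8):73/16):23/16,(E:0,S:1):69/16):35/32,X:35/32)
total length: 363/16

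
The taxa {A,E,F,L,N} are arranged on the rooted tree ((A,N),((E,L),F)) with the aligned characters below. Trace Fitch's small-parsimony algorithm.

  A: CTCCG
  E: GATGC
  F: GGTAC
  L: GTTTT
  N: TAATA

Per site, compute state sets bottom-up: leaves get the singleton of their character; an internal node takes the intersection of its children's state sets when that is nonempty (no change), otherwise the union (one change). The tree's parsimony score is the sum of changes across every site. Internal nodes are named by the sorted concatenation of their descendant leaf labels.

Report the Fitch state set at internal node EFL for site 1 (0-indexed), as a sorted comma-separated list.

A,G,T

site 0, node AN: A={C} ∪ N={T} → {C,T} (+1)
site 0, node EL: E={G} ∩ L={G} → {G} (+0)
site 0, node EFL: EL={G} ∩ F={G} → {G} (+0)
site 0, node AEFLN: AN={C,T} ∪ EFL={G} → {C,G,T} (+1)
site 1, node AN: A={T} ∪ N={A} → {A,T} (+1)
site 1, node EL: E={A} ∪ L={T} → {A,T} (+1)
site 1, node EFL: EL={A,T} ∪ F={G} → {A,G,T} (+1)
site 1, node AEFLN: AN={A,T} ∩ EFL={A,G,T} → {A,T} (+0)
site 2, node AN: A={C} ∪ N={A} → {A,C} (+1)
site 2, node EL: E={T} ∩ L={T} → {T} (+0)
site 2, node EFL: EL={T} ∩ F={T} → {T} (+0)
site 2, node AEFLN: AN={A,C} ∪ EFL={T} → {A,C,T} (+1)
site 3, node AN: A={C} ∪ N={T} → {C,T} (+1)
site 3, node EL: E={G} ∪ L={T} → {G,T} (+1)
site 3, node EFL: EL={G,T} ∪ F={A} → {A,G,T} (+1)
site 3, node AEFLN: AN={C,T} ∩ EFL={A,G,T} → {T} (+0)
site 4, node AN: A={G} ∪ N={A} → {A,G} (+1)
site 4, node EL: E={C} ∪ L={T} → {C,T} (+1)
site 4, node EFL: EL={C,T} ∩ F={C} → {C} (+0)
site 4, node AEFLN: AN={A,G} ∪ EFL={C} → {A,C,G} (+1)
per-site changes: [2, 3, 2, 3, 3]; total = 13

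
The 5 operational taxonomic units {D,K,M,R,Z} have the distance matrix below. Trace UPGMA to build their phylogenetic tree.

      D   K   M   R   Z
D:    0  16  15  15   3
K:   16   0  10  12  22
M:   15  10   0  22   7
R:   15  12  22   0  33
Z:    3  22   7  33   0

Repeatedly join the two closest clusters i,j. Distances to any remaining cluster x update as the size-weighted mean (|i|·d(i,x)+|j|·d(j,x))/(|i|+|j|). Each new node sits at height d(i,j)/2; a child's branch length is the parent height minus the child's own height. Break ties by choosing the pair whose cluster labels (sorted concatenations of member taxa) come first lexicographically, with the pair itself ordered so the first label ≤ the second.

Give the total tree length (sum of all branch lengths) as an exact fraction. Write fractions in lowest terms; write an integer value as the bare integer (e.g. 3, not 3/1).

iteration 1: select D,Z (d=3); attach at lengths (3/2, 3/2); label the merged cluster DZ
  updated: d(DZ,K)=19, d(DZ,M)=11, d(DZ,R)=24
iteration 2: select K,M (d=10); attach at lengths (5, 5); label the merged cluster KM
  updated: d(DZ,KM)=15, d(KM,R)=17
iteration 3: select DZ,KM (d=15); attach at lengths (6, 5/2); label the merged cluster DKMZ
  updated: d(DKMZ,R)=41/2
iteration 4: select DKMZ,R (d=41/2); attach at lengths (11/4, 41/4); label the merged cluster DKMRZ
final tree: (((D:3/2,Z:3/2):6,(K:5,M:5):5/2):11/4,R:41/4)
total length: 69/2

69/2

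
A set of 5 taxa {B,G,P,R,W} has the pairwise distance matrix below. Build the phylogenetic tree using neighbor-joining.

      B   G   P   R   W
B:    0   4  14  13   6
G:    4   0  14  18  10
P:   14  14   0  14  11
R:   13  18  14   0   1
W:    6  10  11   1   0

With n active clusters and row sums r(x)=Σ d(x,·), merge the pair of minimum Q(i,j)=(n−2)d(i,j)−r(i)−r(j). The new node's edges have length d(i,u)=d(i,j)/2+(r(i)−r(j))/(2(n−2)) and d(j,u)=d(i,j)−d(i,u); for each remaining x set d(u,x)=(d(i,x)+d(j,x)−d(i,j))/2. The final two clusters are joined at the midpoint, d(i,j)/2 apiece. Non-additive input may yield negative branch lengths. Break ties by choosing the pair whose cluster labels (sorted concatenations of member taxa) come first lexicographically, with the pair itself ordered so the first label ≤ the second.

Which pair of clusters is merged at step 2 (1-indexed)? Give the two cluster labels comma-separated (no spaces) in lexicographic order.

BG,P

step 1: merge (B,G) at d=4, Q=-71; branch lengths B→1/2, G→7/2; new cluster BG
  updated: d(BG,P)=12, d(BG,R)=27/2, d(BG,W)=6
step 2: merge (BG,P) at d=12, Q=-89/2; branch lengths BG→37/8, P→59/8; new cluster BGP
  updated: d(BGP,R)=31/4, d(BGP,W)=5/2
step 3: merge (BGP,R) at d=31/4, Q=-45/4; branch lengths BGP→37/8, R→25/8; new cluster BGPR
  updated: d(BGPR,W)=-17/8
step 4: merge (BGPR,W) at d=-17/8; branch lengths BGPR→-17/16, W→-17/16; new cluster BGPRW
final tree: ((((B:1/2,G:7/2):37/8,P:59/8):37/8,R:25/8):-17/16,W:-17/16)
total length: 173/8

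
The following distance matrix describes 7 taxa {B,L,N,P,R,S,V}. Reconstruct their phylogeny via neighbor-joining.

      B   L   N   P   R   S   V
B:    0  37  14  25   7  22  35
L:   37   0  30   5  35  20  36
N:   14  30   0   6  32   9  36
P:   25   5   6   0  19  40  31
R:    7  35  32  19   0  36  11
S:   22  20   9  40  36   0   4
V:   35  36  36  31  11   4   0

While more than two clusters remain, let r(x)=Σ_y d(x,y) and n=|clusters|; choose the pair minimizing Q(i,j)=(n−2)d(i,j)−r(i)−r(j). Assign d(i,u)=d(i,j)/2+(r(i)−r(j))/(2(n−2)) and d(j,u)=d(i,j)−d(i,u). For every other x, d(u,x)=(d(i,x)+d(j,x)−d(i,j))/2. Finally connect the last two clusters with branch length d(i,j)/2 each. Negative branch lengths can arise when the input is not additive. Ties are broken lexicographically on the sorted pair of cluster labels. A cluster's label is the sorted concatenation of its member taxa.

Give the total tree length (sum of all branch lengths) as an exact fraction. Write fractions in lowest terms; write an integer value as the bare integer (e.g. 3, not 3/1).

iteration 1: select L,P (d=5, Q=-264); attach at lengths (31/5, -6/5); label the merged cluster LP
  updated: d(B,LP)=57/2, d(LP,N)=31/2, d(LP,R)=49/2, d(LP,S)=55/2, d(LP,V)=31
iteration 2: select S,V (d=4, Q=-399/2); attach at lengths (-5/16, 69/16); label the merged cluster SV
  updated: d(B,SV)=53/2, d(LP,SV)=109/4, d(N,SV)=41/2, d(R,SV)=43/2
iteration 3: select B,R (d=7, Q=-140); attach at lengths (2, 5); label the merged cluster BR
  updated: d(BR,LP)=23, d(BR,N)=39/2, d(BR,SV)=41/2
iteration 4: select BR,SV (d=41/2, Q=-361/4); attach at lengths (143/16, 185/16); label the merged cluster BRSV
  updated: d(BRSV,LP)=119/8, d(BRSV,N)=39/4
iteration 5: select BRSV,LP (d=119/8, Q=-321/8); attach at lengths (73/16, 165/16); label the merged cluster BLPRSV
  updated: d(BLPRSV,N)=83/16
iteration 6: select BLPRSV,N (d=83/16); attach at lengths (83/32, 83/32); label the merged cluster BLNPRSV
final tree: ((((B:2,R:5):143/16,(S:-5/16,V:69/16):185/16):73/16,(L:31/5,P:-6/5):165/16):83/32,N:83/32)
total length: 905/16

905/16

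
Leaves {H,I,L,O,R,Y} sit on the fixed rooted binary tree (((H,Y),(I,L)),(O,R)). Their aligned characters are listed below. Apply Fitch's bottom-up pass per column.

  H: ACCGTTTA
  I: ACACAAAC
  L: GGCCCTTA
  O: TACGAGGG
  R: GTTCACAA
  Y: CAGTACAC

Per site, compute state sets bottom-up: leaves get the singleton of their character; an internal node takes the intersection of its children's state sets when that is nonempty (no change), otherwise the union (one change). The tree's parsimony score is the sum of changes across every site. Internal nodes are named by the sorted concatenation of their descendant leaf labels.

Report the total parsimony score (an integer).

26

site 0, node HY: H={A} ∪ Y={C} → {A,C} (+1)
site 0, node IL: I={A} ∪ L={G} → {A,G} (+1)
site 0, node HILY: HY={A,C} ∩ IL={A,G} → {A} (+0)
site 0, node OR: O={T} ∪ R={G} → {G,T} (+1)
site 0, node HILORY: HILY={A} ∪ OR={G,T} → {A,G,T} (+1)
site 1, node HY: H={C} ∪ Y={A} → {A,C} (+1)
site 1, node IL: I={C} ∪ L={G} → {C,G} (+1)
site 1, node HILY: HY={A,C} ∩ IL={C,G} → {C} (+0)
site 1, node OR: O={A} ∪ R={T} → {A,T} (+1)
site 1, node HILORY: HILY={C} ∪ OR={A,T} → {A,C,T} (+1)
site 2, node HY: H={C} ∪ Y={G} → {C,G} (+1)
site 2, node IL: I={A} ∪ L={C} → {A,C} (+1)
site 2, node HILY: HY={C,G} ∩ IL={A,C} → {C} (+0)
site 2, node OR: O={C} ∪ R={T} → {C,T} (+1)
site 2, node HILORY: HILY={C} ∩ OR={C,T} → {C} (+0)
site 3, node HY: H={G} ∪ Y={T} → {G,T} (+1)
site 3, node IL: I={C} ∩ L={C} → {C} (+0)
site 3, node HILY: HY={G,T} ∪ IL={C} → {C,G,T} (+1)
site 3, node OR: O={G} ∪ R={C} → {C,G} (+1)
site 3, node HILORY: HILY={C,G,T} ∩ OR={C,G} → {C,G} (+0)
site 4, node HY: H={T} ∪ Y={A} → {A,T} (+1)
site 4, node IL: I={A} ∪ L={C} → {A,C} (+1)
site 4, node HILY: HY={A,T} ∩ IL={A,C} → {A} (+0)
site 4, node OR: O={A} ∩ R={A} → {A} (+0)
site 4, node HILORY: HILY={A} ∩ OR={A} → {A} (+0)
site 5, node HY: H={T} ∪ Y={C} → {C,T} (+1)
site 5, node IL: I={A} ∪ L={T} → {A,T} (+1)
site 5, node HILY: HY={C,T} ∩ IL={A,T} → {T} (+0)
site 5, node OR: O={G} ∪ R={C} → {C,G} (+1)
site 5, node HILORY: HILY={T} ∪ OR={C,G} → {C,G,T} (+1)
site 6, node HY: H={T} ∪ Y={A} → {A,T} (+1)
site 6, node IL: I={A} ∪ L={T} → {A,T} (+1)
site 6, node HILY: HY={A,T} ∩ IL={A,T} → {A,T} (+0)
site 6, node OR: O={G} ∪ R={A} → {A,G} (+1)
site 6, node HILORY: HILY={A,T} ∩ OR={A,G} → {A} (+0)
site 7, node HY: H={A} ∪ Y={C} → {A,C} (+1)
site 7, node IL: I={C} ∪ L={A} → {A,C} (+1)
site 7, node HILY: HY={A,C} ∩ IL={A,C} → {A,C} (+0)
site 7, node OR: O={G} ∪ R={A} → {A,G} (+1)
site 7, node HILORY: HILY={A,C} ∩ OR={A,G} → {A} (+0)
per-site changes: [4, 4, 3, 3, 2, 4, 3, 3]; total = 26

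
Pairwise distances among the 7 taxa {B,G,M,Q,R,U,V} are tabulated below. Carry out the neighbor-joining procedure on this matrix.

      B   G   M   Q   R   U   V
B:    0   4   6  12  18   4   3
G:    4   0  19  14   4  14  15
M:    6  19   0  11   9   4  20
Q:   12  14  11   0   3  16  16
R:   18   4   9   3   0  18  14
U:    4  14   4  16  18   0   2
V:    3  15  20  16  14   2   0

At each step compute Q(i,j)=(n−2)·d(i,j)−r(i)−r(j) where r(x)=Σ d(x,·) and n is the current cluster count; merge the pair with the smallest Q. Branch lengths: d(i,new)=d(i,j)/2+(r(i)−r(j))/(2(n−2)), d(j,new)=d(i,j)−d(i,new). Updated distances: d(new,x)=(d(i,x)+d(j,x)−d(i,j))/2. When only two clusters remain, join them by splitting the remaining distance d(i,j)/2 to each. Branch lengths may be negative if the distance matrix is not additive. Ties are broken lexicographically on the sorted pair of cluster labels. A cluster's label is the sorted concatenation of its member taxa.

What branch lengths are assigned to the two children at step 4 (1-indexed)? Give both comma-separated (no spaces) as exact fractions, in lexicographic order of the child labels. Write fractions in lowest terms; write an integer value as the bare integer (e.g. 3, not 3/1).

1. join Q+R (d=3, Q=-123) ⇒ QR; edges |Q|=21/10, |R|=9/10
  updated: d(B,QR)=27/2, d(G,QR)=15/2, d(M,QR)=17/2, d(QR,U)=31/2, d(QR,V)=27/2
2. join G+QR (d=15/2, Q=-88) ⇒ GQR; edges |G|=31/8, |QR|=29/8
  updated: d(B,GQR)=5, d(GQR,M)=10, d(GQR,U)=11, d(GQR,V)=21/2
3. join U+V (d=2, Q=-101/2) ⇒ UV; edges |U|=-17/12, |V|=41/12
  updated: d(B,UV)=5/2, d(GQR,UV)=39/4, d(M,UV)=11
4. join B+UV (d=5/2, Q=-127/4) ⇒ BUV; edges |B|=-19/16, |UV|=59/16
  updated: d(BUV,GQR)=49/8, d(BUV,M)=29/4
5. join BUV+GQR (d=49/8, Q=-187/8) ⇒ BGQRUV; edges |BUV|=27/16, |GQR|=71/16
  updated: d(BGQRUV,M)=89/16
6. join BGQRUV+M (d=89/16) ⇒ BGMQRUV; edges |BGQRUV|=89/32, |M|=89/32
final tree: (((B:-19/16,(U:-17/12,V:41/12):59/16):27/16,(G:31/8,(Q:21/10,R:9/10):29/8):71/16):89/32,M:89/32)
total length: 427/16

-19/16,59/16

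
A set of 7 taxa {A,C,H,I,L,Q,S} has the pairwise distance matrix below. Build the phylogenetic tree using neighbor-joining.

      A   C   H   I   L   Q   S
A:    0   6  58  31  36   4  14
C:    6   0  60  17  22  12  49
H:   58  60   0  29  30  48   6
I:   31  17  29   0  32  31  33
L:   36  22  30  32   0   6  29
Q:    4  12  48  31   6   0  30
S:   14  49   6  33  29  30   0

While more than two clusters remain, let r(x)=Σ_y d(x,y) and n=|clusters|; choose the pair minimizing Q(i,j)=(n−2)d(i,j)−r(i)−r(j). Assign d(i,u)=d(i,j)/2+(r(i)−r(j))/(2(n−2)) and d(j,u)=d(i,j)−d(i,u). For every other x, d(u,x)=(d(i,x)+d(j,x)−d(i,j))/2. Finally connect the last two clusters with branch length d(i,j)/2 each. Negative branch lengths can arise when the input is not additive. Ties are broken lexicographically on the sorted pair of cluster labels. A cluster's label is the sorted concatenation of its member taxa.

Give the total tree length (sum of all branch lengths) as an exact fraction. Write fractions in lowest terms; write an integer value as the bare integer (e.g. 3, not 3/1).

iteration 1: select H,S (d=6, Q=-362); attach at lengths (10, -4); label the merged cluster HS
  updated: d(A,HS)=33, d(C,HS)=103/2, d(HS,I)=28, d(HS,L)=53/2, d(HS,Q)=36
iteration 2: select HS,I (d=28, Q=-202); attach at lengths (37/2, 19/2); label the merged cluster HIS
  updated: d(A,HIS)=18, d(C,HIS)=81/4, d(HIS,L)=61/4, d(HIS,Q)=39/2
iteration 3: select HIS,L (d=61/4, Q=-213/2); attach at lengths (79/12, 26/3); label the merged cluster HILS
  updated: d(A,HILS)=155/8, d(C,HILS)=27/2, d(HILS,Q)=41/8
iteration 4: select A,C (d=6, Q=-391/8); attach at lengths (79/32, 113/32); label the merged cluster AC
  updated: d(AC,HILS)=215/16, d(AC,Q)=5
iteration 5: select AC,HILS (d=215/16, Q=-377/16); attach at lengths (213/32, 217/32); label the merged cluster ACHILS
  updated: d(ACHILS,Q)=-53/32
iteration 6: select ACHILS,Q (d=-53/32); attach at lengths (-53/64, -53/64); label the merged cluster ACHILQS
final tree: (((A:79/32,C:113/32):213/32,(((H:10,S:-4):37/2,I:19/2):79/12,L:26/3):217/32):-53/64,Q:-53/64)
total length: 2145/32

2145/32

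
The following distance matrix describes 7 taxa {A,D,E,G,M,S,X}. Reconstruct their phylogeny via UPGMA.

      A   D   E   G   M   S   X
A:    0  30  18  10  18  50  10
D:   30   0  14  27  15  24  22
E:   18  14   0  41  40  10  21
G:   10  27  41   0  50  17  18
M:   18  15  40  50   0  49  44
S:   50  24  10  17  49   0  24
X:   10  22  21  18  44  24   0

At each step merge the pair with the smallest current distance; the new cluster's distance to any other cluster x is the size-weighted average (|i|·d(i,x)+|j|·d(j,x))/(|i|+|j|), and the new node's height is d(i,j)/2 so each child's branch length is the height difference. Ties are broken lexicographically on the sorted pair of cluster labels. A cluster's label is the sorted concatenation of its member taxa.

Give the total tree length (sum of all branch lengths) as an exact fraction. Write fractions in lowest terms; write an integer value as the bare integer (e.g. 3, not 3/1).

step 1: merge (A,G) at d=10; branch lengths A→5, G→5; new cluster AG
  updated: d(AG,D)=57/2, d(AG,E)=59/2, d(AG,M)=34, d(AG,S)=67/2, d(AG,X)=14
step 2: merge (E,S) at d=10; branch lengths E→5, S→5; new cluster ES
  updated: d(AG,ES)=63/2, d(D,ES)=19, d(ES,M)=89/2, d(ES,X)=45/2
step 3: merge (AG,X) at d=14; branch lengths AG→2, X→7; new cluster AGX
  updated: d(AGX,D)=79/3, d(AGX,ES)=57/2, d(AGX,M)=112/3
step 4: merge (D,M) at d=15; branch lengths D→15/2, M→15/2; new cluster DM
  updated: d(AGX,DM)=191/6, d(DM,ES)=127/4
step 5: merge (AGX,ES) at d=57/2; branch lengths AGX→29/4, ES→37/4; new cluster AEGSX
  updated: d(AEGSX,DM)=159/5
step 6: merge (AEGSX,DM) at d=159/5; branch lengths AEGSX→33/20, DM→42/5; new cluster ADEGMSX
final tree: ((((A:5,G:5):2,X:7):29/4,(E:5,S:5):37/4):33/20,(D:15/2,M:15/2):42/5)
total length: 1411/20

1411/20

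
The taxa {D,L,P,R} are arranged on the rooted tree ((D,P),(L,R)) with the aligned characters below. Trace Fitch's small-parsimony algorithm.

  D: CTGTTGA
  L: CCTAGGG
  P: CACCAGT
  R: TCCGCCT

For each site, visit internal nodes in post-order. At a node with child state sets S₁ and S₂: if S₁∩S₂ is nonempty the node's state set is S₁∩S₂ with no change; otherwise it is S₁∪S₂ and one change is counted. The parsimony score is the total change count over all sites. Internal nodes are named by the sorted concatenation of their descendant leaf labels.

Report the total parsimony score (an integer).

14

DP@0: {C} ∩ {C} = {C} (intersection, +0)
LR@0: {C} ∪ {T} = {C,T} (union, +1)
DLPR@0: {C} ∩ {C,T} = {C} (intersection, +0)
DP@1: {T} ∪ {A} = {A,T} (union, +1)
LR@1: {C} ∩ {C} = {C} (intersection, +0)
DLPR@1: {A,T} ∪ {C} = {A,C,T} (union, +1)
DP@2: {G} ∪ {C} = {C,G} (union, +1)
LR@2: {T} ∪ {C} = {C,T} (union, +1)
DLPR@2: {C,G} ∩ {C,T} = {C} (intersection, +0)
DP@3: {T} ∪ {C} = {C,T} (union, +1)
LR@3: {A} ∪ {G} = {A,G} (union, +1)
DLPR@3: {C,T} ∪ {A,G} = {A,C,G,T} (union, +1)
DP@4: {T} ∪ {A} = {A,T} (union, +1)
LR@4: {G} ∪ {C} = {C,G} (union, +1)
DLPR@4: {A,T} ∪ {C,G} = {A,C,G,T} (union, +1)
DP@5: {G} ∩ {G} = {G} (intersection, +0)
LR@5: {G} ∪ {C} = {C,G} (union, +1)
DLPR@5: {G} ∩ {C,G} = {G} (intersection, +0)
DP@6: {A} ∪ {T} = {A,T} (union, +1)
LR@6: {G} ∪ {T} = {G,T} (union, +1)
DLPR@6: {A,T} ∩ {G,T} = {T} (intersection, +0)
per-site changes: [1, 2, 2, 3, 3, 1, 2]; total = 14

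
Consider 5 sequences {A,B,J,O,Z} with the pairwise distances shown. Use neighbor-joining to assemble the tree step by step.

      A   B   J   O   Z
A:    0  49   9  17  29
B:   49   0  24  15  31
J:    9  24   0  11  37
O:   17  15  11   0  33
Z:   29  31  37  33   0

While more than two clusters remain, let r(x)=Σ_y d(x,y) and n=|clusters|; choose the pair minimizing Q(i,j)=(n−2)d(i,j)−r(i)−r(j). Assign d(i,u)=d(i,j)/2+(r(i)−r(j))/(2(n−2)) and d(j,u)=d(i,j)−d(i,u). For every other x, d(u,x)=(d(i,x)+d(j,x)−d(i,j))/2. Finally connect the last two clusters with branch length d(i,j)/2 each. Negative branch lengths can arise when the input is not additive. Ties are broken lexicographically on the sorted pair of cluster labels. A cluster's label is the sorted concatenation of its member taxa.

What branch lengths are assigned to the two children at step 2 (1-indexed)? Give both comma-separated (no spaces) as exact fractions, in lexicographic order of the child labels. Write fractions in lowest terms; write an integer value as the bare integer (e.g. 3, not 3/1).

63/8,13/8

iteration 1: select A,J (d=9, Q=-158); attach at lengths (25/3, 2/3); label the merged cluster AJ
  updated: d(AJ,B)=32, d(AJ,O)=19/2, d(AJ,Z)=57/2
iteration 2: select AJ,O (d=19/2, Q=-217/2); attach at lengths (63/8, 13/8); label the merged cluster AJO
  updated: d(AJO,B)=75/4, d(AJO,Z)=26
iteration 3: select AJO,B (d=75/4, Q=-303/4); attach at lengths (55/8, 95/8); label the merged cluster ABJO
  updated: d(ABJO,Z)=153/8
iteration 4: select ABJO,Z (d=153/8); attach at lengths (153/16, 153/16); label the merged cluster ABJOZ
final tree: ((((A:25/3,J:2/3):63/8,O:13/8):55/8,B:95/8):153/16,Z:153/16)
total length: 451/8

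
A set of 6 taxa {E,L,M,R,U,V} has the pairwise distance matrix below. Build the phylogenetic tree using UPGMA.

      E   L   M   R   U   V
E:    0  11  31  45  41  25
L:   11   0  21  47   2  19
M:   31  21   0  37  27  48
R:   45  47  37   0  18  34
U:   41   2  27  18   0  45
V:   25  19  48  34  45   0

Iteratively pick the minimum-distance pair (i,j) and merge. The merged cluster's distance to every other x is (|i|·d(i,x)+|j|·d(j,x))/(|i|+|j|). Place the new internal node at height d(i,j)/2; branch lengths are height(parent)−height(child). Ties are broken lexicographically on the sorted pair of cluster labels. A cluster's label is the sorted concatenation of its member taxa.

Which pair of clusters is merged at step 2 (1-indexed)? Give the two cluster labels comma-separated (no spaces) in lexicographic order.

step 1: merge (L,U) at d=2; branch lengths L→1, U→1; new cluster LU
  updated: d(E,LU)=26, d(LU,M)=24, d(LU,R)=65/2, d(LU,V)=32
step 2: merge (LU,M) at d=24; branch lengths LU→11, M→12; new cluster LMU
  updated: d(E,LMU)=83/3, d(LMU,R)=34, d(LMU,V)=112/3
step 3: merge (E,V) at d=25; branch lengths E→25/2, V→25/2; new cluster EV
  updated: d(EV,LMU)=65/2, d(EV,R)=79/2
step 4: merge (EV,LMU) at d=65/2; branch lengths EV→15/4, LMU→17/4; new cluster ELMUV
  updated: d(ELMUV,R)=181/5
step 5: merge (ELMUV,R) at d=181/5; branch lengths ELMUV→37/20, R→181/10; new cluster ELMRUV
final tree: (((E:25/2,V:25/2):15/4,((L:1,U:1):11,M:12):17/4):37/20,R:181/10)
total length: 1559/20

LU,M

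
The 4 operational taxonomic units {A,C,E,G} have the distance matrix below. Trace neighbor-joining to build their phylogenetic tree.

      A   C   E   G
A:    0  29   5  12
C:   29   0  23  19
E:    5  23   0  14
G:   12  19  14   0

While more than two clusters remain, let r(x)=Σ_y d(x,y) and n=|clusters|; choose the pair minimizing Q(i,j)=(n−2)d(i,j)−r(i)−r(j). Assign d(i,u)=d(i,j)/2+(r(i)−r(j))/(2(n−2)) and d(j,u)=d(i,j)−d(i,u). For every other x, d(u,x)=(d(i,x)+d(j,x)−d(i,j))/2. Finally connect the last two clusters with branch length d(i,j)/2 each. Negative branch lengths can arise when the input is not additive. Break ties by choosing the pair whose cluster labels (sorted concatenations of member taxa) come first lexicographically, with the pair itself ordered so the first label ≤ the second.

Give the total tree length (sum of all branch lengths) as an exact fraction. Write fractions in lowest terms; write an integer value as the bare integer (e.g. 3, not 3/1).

step 1: merge (A,E) at d=5, Q=-78; branch lengths A→7/2, E→3/2; new cluster AE
  updated: d(AE,C)=47/2, d(AE,G)=21/2
step 2: merge (AE,C) at d=47/2, Q=-53; branch lengths AE→15/2, C→16; new cluster ACE
  updated: d(ACE,G)=3
step 3: merge (ACE,G) at d=3; branch lengths ACE→3/2, G→3/2; new cluster ACEG
final tree: (((A:7/2,E:3/2):15/2,C:16):3/2,G:3/2)
total length: 63/2

63/2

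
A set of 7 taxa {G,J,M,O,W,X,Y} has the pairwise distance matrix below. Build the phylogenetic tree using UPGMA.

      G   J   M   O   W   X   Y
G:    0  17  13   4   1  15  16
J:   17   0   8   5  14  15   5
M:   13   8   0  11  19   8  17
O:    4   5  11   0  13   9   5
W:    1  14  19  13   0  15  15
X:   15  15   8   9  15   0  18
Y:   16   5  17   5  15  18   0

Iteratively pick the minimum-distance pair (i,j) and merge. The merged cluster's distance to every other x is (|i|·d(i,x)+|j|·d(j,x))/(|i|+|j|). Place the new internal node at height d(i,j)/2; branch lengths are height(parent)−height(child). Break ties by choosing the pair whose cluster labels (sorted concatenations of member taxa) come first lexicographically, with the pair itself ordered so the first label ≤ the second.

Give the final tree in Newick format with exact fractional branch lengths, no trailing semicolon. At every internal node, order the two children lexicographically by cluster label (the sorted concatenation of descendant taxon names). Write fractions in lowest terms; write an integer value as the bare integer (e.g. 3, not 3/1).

((G:1/2,W:1/2):131/20,(((J:5/2,O:5/2):0,Y:5/2):4,(M:4,X:4):5/2):11/20)

iteration 1: select G,W (d=1); attach at lengths (1/2, 1/2); label the merged cluster GW
  updated: d(GW,J)=31/2, d(GW,M)=16, d(GW,O)=17/2, d(GW,X)=15, d(GW,Y)=31/2
iteration 2: select J,O (d=5); attach at lengths (5/2, 5/2); label the merged cluster JO
  updated: d(GW,JO)=12, d(JO,M)=19/2, d(JO,X)=12, d(JO,Y)=5
iteration 3: select JO,Y (d=5); attach at lengths (0, 5/2); label the merged cluster JOY
  updated: d(GW,JOY)=79/6, d(JOY,M)=12, d(JOY,X)=14
iteration 4: select M,X (d=8); attach at lengths (4, 4); label the merged cluster MX
  updated: d(GW,MX)=31/2, d(JOY,MX)=13
iteration 5: select JOY,MX (d=13); attach at lengths (4, 5/2); label the merged cluster JMOXY
  updated: d(GW,JMOXY)=141/10
iteration 6: select GW,JMOXY (d=141/10); attach at lengths (131/20, 11/20); label the merged cluster GJMOWXY
final tree: ((G:1/2,W:1/2):131/20,(((J:5/2,O:5/2):0,Y:5/2):4,(M:4,X:4):5/2):11/20)
total length: 301/10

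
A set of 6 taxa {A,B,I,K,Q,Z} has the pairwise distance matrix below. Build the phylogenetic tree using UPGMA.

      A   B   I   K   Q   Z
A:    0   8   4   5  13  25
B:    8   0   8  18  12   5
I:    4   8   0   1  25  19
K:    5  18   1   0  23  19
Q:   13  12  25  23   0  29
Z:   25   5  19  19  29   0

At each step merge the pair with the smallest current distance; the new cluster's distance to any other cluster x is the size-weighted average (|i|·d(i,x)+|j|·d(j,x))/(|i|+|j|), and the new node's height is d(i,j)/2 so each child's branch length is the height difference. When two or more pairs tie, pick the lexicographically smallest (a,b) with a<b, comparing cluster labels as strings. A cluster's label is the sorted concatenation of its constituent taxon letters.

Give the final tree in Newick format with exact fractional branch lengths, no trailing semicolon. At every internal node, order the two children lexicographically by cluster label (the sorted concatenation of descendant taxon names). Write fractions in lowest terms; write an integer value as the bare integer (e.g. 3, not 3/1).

step 1: merge (I,K) at d=1; branch lengths I→1/2, K→1/2; new cluster IK
  updated: d(A,IK)=9/2, d(B,IK)=13, d(IK,Q)=24, d(IK,Z)=19
step 2: merge (A,IK) at d=9/2; branch lengths A→9/4, IK→7/4; new cluster AIK
  updated: d(AIK,B)=34/3, d(AIK,Q)=61/3, d(AIK,Z)=21
step 3: merge (B,Z) at d=5; branch lengths B→5/2, Z→5/2; new cluster BZ
  updated: d(AIK,BZ)=97/6, d(BZ,Q)=41/2
step 4: merge (AIK,BZ) at d=97/6; branch lengths AIK→35/6, BZ→67/12; new cluster ABIKZ
  updated: d(ABIKZ,Q)=102/5
step 5: merge (ABIKZ,Q) at d=102/5; branch lengths ABIKZ→127/60, Q→51/5; new cluster ABIKQZ
final tree: (((A:9/4,(I:1/2,K:1/2):7/4):35/6,(B:5/2,Z:5/2):67/12):127/60,Q:51/5)
total length: 506/15

(((A:9/4,(I:1/2,K:1/2):7/4):35/6,(B:5/2,Z:5/2):67/12):127/60,Q:51/5)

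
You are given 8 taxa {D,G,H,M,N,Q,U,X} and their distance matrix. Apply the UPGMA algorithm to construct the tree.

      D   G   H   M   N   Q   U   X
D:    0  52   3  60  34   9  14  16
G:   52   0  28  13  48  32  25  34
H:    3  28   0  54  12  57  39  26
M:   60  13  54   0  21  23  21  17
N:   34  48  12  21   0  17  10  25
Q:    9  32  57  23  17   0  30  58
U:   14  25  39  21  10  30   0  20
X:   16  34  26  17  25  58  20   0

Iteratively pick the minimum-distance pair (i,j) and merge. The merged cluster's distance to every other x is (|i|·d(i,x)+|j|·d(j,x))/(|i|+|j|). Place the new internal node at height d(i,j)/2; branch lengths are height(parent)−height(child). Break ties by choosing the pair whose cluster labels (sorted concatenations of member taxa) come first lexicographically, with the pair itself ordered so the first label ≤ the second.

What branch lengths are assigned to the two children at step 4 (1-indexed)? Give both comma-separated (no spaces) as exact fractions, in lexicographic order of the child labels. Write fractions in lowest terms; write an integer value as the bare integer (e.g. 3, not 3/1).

9,21/2

1. join D+H (d=3) ⇒ DH; edges |D|=3/2, |H|=3/2
  updated: d(DH,G)=40, d(DH,M)=57, d(DH,N)=23, d(DH,Q)=33, d(DH,U)=53/2, d(DH,X)=21
2. join N+U (d=10) ⇒ NU; edges |N|=5, |U|=5
  updated: d(DH,NU)=99/4, d(G,NU)=73/2, d(M,NU)=21, d(NU,Q)=47/2, d(NU,X)=45/2
3. join G+M (d=13) ⇒ GM; edges |G|=13/2, |M|=13/2
  updated: d(DH,GM)=97/2, d(GM,NU)=115/4, d(GM,Q)=55/2, d(GM,X)=51/2
4. join DH+X (d=21) ⇒ DHX; edges |DH|=9, |X|=21/2
  updated: d(DHX,GM)=245/6, d(DHX,NU)=24, d(DHX,Q)=124/3
5. join NU+Q (d=47/2) ⇒ NQU; edges |NU|=27/4, |Q|=47/4
  updated: d(DHX,NQU)=268/9, d(GM,NQU)=85/3
6. join GM+NQU (d=85/3) ⇒ GMNQU; edges |GM|=23/3, |NQU|=29/12
  updated: d(DHX,GMNQU)=171/5
7. join DHX+GMNQU (d=171/5) ⇒ DGHMNQUX; edges |DHX|=33/5, |GMNQU|=44/15
final tree: (((D:3/2,H:3/2):9,X:21/2):33/5,((G:13/2,M:13/2):23/3,((N:5,U:5):27/4,Q:47/4):29/12):44/15)
total length: 5017/60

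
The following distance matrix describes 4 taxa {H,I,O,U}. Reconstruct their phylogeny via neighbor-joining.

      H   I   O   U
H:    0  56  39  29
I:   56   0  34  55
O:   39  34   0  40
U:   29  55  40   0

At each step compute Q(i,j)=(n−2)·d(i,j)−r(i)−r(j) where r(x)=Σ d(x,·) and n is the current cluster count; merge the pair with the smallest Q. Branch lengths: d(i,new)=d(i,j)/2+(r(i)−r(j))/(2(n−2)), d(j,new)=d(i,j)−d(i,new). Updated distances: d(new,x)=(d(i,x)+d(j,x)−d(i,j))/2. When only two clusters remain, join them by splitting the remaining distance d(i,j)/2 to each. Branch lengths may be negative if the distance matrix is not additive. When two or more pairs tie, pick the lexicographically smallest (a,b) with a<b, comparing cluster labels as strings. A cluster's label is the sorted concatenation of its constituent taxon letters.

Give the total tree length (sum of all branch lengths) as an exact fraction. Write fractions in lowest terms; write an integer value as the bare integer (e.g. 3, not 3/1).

79

iteration 1: select H,U (d=29, Q=-190); attach at lengths (29/2, 29/2); label the merged cluster HU
  updated: d(HU,I)=41, d(HU,O)=25
iteration 2: select HU,I (d=41, Q=-100); attach at lengths (16, 25); label the merged cluster HIU
  updated: d(HIU,O)=9
iteration 3: select HIU,O (d=9); attach at lengths (9/2, 9/2); label the merged cluster HIOU
final tree: (((H:29/2,U:29/2):16,I:25):9/2,O:9/2)
total length: 79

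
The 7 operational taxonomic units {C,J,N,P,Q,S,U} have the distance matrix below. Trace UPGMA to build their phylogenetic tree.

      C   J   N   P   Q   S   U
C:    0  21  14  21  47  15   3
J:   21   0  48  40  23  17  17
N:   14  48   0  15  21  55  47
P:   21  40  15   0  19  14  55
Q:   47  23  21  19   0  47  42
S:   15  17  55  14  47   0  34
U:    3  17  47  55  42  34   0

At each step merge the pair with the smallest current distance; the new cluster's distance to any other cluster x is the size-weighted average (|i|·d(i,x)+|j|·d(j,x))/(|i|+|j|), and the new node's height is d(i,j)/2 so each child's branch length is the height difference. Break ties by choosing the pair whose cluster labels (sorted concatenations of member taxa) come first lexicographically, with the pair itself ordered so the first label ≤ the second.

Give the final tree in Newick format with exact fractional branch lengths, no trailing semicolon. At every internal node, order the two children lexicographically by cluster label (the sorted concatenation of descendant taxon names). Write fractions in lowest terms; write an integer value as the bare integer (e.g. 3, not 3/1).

((((C:3/2,U:3/2):8,J:19/2):17/3,(P:7,S:7):49/6):161/60,(N:21/2,Q:21/2):147/20)

step 1: merge (C,U) at d=3; branch lengths C→3/2, U→3/2; new cluster CU
  updated: d(CU,J)=19, d(CU,N)=61/2, d(CU,P)=38, d(CU,Q)=89/2, d(CU,S)=49/2
step 2: merge (P,S) at d=14; branch lengths P→7, S→7; new cluster PS
  updated: d(CU,PS)=125/4, d(J,PS)=57/2, d(N,PS)=35, d(PS,Q)=33
step 3: merge (CU,J) at d=19; branch lengths CU→8, J→19/2; new cluster CJU
  updated: d(CJU,N)=109/3, d(CJU,PS)=91/3, d(CJU,Q)=112/3
step 4: merge (N,Q) at d=21; branch lengths N→21/2, Q→21/2; new cluster NQ
  updated: d(CJU,NQ)=221/6, d(NQ,PS)=34
step 5: merge (CJU,PS) at d=91/3; branch lengths CJU→17/3, PS→49/6; new cluster CJPSU
  updated: d(CJPSU,NQ)=357/10
step 6: merge (CJPSU,NQ) at d=357/10; branch lengths CJPSU→161/60, NQ→147/20; new cluster CJNPQSU
final tree: ((((C:3/2,U:3/2):8,J:19/2):17/3,(P:7,S:7):49/6):161/60,(N:21/2,Q:21/2):147/20)
total length: 2381/30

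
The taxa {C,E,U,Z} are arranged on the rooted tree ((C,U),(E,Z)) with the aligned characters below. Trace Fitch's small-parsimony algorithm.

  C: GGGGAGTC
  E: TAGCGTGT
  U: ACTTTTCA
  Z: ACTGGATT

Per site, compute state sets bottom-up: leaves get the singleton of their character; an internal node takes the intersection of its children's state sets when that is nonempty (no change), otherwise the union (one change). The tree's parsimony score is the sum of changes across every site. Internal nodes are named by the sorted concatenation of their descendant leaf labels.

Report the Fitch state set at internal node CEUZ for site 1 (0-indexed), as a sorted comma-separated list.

CU@0: {G} ∪ {A} = {A,G} (union, +1)
EZ@0: {T} ∪ {A} = {A,T} (union, +1)
CEUZ@0: {A,G} ∩ {A,T} = {A} (intersection, +0)
CU@1: {G} ∪ {C} = {C,G} (union, +1)
EZ@1: {A} ∪ {C} = {A,C} (union, +1)
CEUZ@1: {C,G} ∩ {A,C} = {C} (intersection, +0)
CU@2: {G} ∪ {T} = {G,T} (union, +1)
EZ@2: {G} ∪ {T} = {G,T} (union, +1)
CEUZ@2: {G,T} ∩ {G,T} = {G,T} (intersection, +0)
CU@3: {G} ∪ {T} = {G,T} (union, +1)
EZ@3: {C} ∪ {G} = {C,G} (union, +1)
CEUZ@3: {G,T} ∩ {C,G} = {G} (intersection, +0)
CU@4: {A} ∪ {T} = {A,T} (union, +1)
EZ@4: {G} ∩ {G} = {G} (intersection, +0)
CEUZ@4: {A,T} ∪ {G} = {A,G,T} (union, +1)
CU@5: {G} ∪ {T} = {G,T} (union, +1)
EZ@5: {T} ∪ {A} = {A,T} (union, +1)
CEUZ@5: {G,T} ∩ {A,T} = {T} (intersection, +0)
CU@6: {T} ∪ {C} = {C,T} (union, +1)
EZ@6: {G} ∪ {T} = {G,T} (union, +1)
CEUZ@6: {C,T} ∩ {G,T} = {T} (intersection, +0)
CU@7: {C} ∪ {A} = {A,C} (union, +1)
EZ@7: {T} ∩ {T} = {T} (intersection, +0)
CEUZ@7: {A,C} ∪ {T} = {A,C,T} (union, +1)
per-site changes: [2, 2, 2, 2, 2, 2, 2, 2]; total = 16

C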